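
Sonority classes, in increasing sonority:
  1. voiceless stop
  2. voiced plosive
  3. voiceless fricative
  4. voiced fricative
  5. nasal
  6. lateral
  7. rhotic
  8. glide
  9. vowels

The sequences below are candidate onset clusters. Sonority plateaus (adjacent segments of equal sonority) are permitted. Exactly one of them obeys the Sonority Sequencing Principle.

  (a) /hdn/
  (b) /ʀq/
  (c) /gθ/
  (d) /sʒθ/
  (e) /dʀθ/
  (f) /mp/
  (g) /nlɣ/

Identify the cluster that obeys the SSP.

(a) /hdn/: profile 3-2-5 — violates.
(b) /ʀq/: profile 7-1 — violates.
(c) /gθ/: profile 2-3 — obeys.
(d) /sʒθ/: profile 3-4-3 — violates.
(e) /dʀθ/: profile 2-7-3 — violates.
(f) /mp/: profile 5-1 — violates.
(g) /nlɣ/: profile 5-6-4 — violates.

c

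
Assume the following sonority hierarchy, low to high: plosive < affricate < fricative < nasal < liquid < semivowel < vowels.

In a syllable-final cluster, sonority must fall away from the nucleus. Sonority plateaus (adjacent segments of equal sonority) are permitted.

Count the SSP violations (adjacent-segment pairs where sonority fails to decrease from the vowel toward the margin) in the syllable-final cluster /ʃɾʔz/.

2

/ʃ/: fricative = 3.
/ɾ/: liquid = 5.
/ʔ/: plosive = 1.
/z/: fricative = 3.
/ʃ/→/ɾ/: 3→5 (does not fall) — violation.
/ɾ/→/ʔ/: 5→1 (falls) — ok.
/ʔ/→/z/: 1→3 (does not fall) — violation.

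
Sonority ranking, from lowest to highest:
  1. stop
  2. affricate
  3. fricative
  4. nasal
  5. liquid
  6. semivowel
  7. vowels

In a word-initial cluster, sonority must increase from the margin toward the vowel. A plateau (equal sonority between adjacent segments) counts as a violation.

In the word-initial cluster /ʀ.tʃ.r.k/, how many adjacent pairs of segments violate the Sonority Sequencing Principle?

/ʀ/ — liquid, sonority 5.
/tʃ/ — affricate, sonority 2.
/r/ — liquid, sonority 5.
/k/ — stop, sonority 1.
/ʀ/→/tʃ/: 5→2 (does not rise) — violation.
/tʃ/→/r/: 2→5 (rises) — ok.
/r/→/k/: 5→1 (does not rise) — violation.

2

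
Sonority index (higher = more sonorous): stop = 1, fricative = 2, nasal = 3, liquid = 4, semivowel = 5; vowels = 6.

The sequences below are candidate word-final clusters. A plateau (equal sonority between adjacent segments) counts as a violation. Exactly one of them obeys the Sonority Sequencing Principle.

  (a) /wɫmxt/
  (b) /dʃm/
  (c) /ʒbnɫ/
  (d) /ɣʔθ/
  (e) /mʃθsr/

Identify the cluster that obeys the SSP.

a

(a) /wɫmxt/: profile 5-4-3-2-1 — obeys.
(b) /dʃm/: profile 1-2-3 — violates.
(c) /ʒbnɫ/: profile 2-1-3-4 — violates.
(d) /ɣʔθ/: profile 2-1-2 — violates.
(e) /mʃθsr/: profile 3-2-2-2-4 — violates.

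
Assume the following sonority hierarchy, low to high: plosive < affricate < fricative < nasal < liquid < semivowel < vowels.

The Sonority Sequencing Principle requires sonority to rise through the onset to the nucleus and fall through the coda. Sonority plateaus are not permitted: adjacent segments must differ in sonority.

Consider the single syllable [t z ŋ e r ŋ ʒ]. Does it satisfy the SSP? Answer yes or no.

Onset: /t/ is a plosive (sonority 1), /z/ is a fricative (sonority 3), /ŋ/ is a nasal (sonority 4); then the nucleus /e/ (sonority 7).
Onset profile 1-3-4-7 — rises to the nucleus.
Coda: /r/ is a liquid (sonority 5), /ŋ/ is a nasal (sonority 4), /ʒ/ is a fricative (sonority 3).
Coda profile 7-5-4-3 — falls from the nucleus.

yes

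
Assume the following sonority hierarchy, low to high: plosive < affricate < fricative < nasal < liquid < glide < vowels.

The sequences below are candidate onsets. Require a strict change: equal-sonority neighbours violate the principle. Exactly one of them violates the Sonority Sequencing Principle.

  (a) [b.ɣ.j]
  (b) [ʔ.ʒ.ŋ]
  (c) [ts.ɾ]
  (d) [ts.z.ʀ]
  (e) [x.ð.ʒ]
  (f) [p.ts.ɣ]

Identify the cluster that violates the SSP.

e

(a) sonority 1-3-6: well-formed.
(b) sonority 1-3-4: well-formed.
(c) sonority 2-5: well-formed.
(d) sonority 2-3-5: well-formed.
(e) sonority 3-3-3: ill-formed.
(f) sonority 1-2-3: well-formed.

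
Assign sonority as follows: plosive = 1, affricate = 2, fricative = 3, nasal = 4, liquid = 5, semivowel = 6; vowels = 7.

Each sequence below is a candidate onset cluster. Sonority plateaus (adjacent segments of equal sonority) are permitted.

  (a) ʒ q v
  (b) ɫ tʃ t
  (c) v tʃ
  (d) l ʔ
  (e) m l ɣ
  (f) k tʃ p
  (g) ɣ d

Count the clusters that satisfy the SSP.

0

(a) sonority 3-1-3: ill-formed.
(b) sonority 5-2-1: ill-formed.
(c) sonority 3-2: ill-formed.
(d) sonority 5-1: ill-formed.
(e) sonority 4-5-3: ill-formed.
(f) sonority 1-2-1: ill-formed.
(g) sonority 3-1: ill-formed.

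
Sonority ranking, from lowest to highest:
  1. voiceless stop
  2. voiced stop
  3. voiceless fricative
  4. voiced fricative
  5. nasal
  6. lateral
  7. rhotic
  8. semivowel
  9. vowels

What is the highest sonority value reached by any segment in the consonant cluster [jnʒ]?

/j/ is a semivowel (sonority 8).
/n/ is a nasal (sonority 5).
/ʒ/ is a voiced fricative (sonority 4).
The maximum is 8.

8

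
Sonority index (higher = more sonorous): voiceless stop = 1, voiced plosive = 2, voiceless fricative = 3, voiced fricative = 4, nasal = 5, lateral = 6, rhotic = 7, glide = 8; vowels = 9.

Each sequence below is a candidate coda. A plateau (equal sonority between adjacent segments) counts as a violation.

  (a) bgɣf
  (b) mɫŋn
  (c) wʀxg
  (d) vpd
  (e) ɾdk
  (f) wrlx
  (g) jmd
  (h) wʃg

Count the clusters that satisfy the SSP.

5

(a) bgɣf: profile 2-2-4-3 — violates.
(b) mɫŋn: profile 5-6-5-5 — violates.
(c) wʀxg: profile 8-7-3-2 — obeys.
(d) vpd: profile 4-1-2 — violates.
(e) ɾdk: profile 7-2-1 — obeys.
(f) wrlx: profile 8-7-6-3 — obeys.
(g) jmd: profile 8-5-2 — obeys.
(h) wʃg: profile 8-3-2 — obeys.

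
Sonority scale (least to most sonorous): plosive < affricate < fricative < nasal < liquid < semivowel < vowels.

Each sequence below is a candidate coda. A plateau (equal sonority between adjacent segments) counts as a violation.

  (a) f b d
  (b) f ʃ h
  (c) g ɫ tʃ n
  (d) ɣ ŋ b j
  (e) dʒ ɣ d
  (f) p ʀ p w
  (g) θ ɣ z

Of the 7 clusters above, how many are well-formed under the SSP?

0

(a) sonority 3-1-1: ill-formed.
(b) sonority 3-3-3: ill-formed.
(c) sonority 1-5-2-4: ill-formed.
(d) sonority 3-4-1-6: ill-formed.
(e) sonority 2-3-1: ill-formed.
(f) sonority 1-5-1-6: ill-formed.
(g) sonority 3-3-3: ill-formed.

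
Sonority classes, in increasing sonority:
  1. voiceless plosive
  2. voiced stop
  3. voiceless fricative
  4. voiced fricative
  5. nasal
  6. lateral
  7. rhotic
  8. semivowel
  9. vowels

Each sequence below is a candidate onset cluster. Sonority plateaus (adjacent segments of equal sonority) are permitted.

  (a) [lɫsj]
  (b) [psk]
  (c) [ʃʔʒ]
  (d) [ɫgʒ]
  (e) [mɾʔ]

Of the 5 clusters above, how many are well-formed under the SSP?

0

(a) 6-6-3-8 → violates
(b) 1-3-1 → violates
(c) 3-1-4 → violates
(d) 6-2-4 → violates
(e) 5-7-1 → violates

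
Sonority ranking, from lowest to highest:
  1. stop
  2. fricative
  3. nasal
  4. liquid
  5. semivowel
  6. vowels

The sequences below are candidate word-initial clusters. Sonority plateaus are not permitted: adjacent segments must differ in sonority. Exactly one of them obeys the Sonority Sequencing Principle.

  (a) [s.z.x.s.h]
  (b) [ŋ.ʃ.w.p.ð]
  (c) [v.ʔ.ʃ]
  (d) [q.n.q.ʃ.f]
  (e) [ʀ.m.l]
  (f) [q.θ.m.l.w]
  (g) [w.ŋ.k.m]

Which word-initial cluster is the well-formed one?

(a) 2-2-2-2-2 → violates
(b) 3-2-5-1-2 → violates
(c) 2-1-2 → violates
(d) 1-3-1-2-2 → violates
(e) 4-3-4 → violates
(f) 1-2-3-4-5 → obeys
(g) 5-3-1-3 → violates

f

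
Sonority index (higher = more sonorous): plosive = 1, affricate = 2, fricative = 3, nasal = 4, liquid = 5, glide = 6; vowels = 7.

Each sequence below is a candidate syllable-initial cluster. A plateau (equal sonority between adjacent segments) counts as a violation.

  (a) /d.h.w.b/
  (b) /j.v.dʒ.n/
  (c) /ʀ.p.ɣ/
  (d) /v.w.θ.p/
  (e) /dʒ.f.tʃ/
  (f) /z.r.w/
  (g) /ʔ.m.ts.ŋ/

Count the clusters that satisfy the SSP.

1

(a) /d.h.w.b/: profile 1-3-6-1 — violates.
(b) /j.v.dʒ.n/: profile 6-3-2-4 — violates.
(c) /ʀ.p.ɣ/: profile 5-1-3 — violates.
(d) /v.w.θ.p/: profile 3-6-3-1 — violates.
(e) /dʒ.f.tʃ/: profile 2-3-2 — violates.
(f) /z.r.w/: profile 3-5-6 — obeys.
(g) /ʔ.m.ts.ŋ/: profile 1-4-2-4 — violates.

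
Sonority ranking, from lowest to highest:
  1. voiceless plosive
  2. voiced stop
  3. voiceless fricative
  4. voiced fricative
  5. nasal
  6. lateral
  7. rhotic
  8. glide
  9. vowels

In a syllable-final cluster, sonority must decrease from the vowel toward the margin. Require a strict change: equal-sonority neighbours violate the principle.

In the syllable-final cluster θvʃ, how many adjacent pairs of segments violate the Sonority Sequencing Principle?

/θ/ is a voiceless fricative (sonority 3).
/v/ is a voiced fricative (sonority 4).
/ʃ/ is a voiceless fricative (sonority 3).
/θ/→/v/: 3→4 (does not fall) — violation.
/v/→/ʃ/: 4→3 (falls) — ok.

1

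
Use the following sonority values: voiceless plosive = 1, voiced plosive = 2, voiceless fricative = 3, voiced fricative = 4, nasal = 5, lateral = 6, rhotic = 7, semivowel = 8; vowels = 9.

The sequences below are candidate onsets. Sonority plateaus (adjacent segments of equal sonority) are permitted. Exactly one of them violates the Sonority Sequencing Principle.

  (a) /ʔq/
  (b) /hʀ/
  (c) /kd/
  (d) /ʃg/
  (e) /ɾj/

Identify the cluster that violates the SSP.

(a) 1-1 → obeys
(b) 3-7 → obeys
(c) 1-2 → obeys
(d) 3-2 → violates
(e) 7-8 → obeys

d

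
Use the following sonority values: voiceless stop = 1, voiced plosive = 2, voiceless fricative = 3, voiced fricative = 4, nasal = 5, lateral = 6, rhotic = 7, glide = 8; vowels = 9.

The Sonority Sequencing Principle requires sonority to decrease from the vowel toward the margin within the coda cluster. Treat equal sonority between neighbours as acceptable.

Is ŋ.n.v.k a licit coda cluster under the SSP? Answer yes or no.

/ŋ/: nasal = 5.
/n/: nasal = 5.
/v/: voiced fricative = 4.
/k/: voiceless stop = 1.
The profile 5-5-4-1 is non-increasing (plateaus allowed), so the coda cluster satisfies the SSP.

yes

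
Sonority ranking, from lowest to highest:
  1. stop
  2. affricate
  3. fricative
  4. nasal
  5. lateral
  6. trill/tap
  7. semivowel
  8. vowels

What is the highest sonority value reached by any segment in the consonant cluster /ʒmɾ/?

6

/ʒ/ — fricative, sonority 3.
/m/ — nasal, sonority 4.
/ɾ/ — trill/tap, sonority 6.
The maximum is 6.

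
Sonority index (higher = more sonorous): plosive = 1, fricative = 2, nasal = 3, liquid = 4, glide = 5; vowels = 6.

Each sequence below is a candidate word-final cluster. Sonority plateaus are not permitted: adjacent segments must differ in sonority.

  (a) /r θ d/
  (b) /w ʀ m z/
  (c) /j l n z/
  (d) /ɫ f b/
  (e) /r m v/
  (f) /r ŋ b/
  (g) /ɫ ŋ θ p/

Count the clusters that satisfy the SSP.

(a) /r θ d/: profile 4-2-1 — obeys.
(b) /w ʀ m z/: profile 5-4-3-2 — obeys.
(c) /j l n z/: profile 5-4-3-2 — obeys.
(d) /ɫ f b/: profile 4-2-1 — obeys.
(e) /r m v/: profile 4-3-2 — obeys.
(f) /r ŋ b/: profile 4-3-1 — obeys.
(g) /ɫ ŋ θ p/: profile 4-3-2-1 — obeys.

7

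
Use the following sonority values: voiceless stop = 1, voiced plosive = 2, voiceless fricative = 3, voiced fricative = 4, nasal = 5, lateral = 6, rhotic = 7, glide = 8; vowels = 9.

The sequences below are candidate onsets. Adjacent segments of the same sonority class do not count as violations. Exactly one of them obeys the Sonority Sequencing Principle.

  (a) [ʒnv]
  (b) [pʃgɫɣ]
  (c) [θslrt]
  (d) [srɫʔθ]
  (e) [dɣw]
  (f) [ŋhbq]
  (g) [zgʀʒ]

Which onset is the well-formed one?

(a) 4-5-4 → violates
(b) 1-3-2-6-4 → violates
(c) 3-3-6-7-1 → violates
(d) 3-7-6-1-3 → violates
(e) 2-4-8 → obeys
(f) 5-3-2-1 → violates
(g) 4-2-7-4 → violates

e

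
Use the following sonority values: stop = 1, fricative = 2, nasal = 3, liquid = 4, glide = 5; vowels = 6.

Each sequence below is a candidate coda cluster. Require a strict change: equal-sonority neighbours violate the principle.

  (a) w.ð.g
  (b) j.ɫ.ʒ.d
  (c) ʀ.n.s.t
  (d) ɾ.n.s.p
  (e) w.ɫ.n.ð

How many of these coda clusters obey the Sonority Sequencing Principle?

5

(a) sonority 5-2-1: well-formed.
(b) sonority 5-4-2-1: well-formed.
(c) sonority 4-3-2-1: well-formed.
(d) sonority 4-3-2-1: well-formed.
(e) sonority 5-4-3-2: well-formed.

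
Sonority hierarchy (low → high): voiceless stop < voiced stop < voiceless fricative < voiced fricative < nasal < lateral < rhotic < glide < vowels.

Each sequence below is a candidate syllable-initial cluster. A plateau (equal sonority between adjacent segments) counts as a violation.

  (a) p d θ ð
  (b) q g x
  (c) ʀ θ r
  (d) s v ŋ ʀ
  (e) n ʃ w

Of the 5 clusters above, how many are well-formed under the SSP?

(a) p d θ ð: profile 1-2-3-4 — obeys.
(b) q g x: profile 1-2-3 — obeys.
(c) ʀ θ r: profile 7-3-7 — violates.
(d) s v ŋ ʀ: profile 3-4-5-7 — obeys.
(e) n ʃ w: profile 5-3-8 — violates.

3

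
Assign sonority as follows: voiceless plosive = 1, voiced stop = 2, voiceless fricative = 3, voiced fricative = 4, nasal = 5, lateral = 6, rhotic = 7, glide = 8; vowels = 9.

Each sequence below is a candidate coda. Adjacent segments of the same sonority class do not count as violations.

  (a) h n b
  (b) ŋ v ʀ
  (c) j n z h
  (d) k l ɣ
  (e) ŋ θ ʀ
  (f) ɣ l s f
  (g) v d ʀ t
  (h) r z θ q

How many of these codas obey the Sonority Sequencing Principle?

2

(a) sonority 3-5-2: ill-formed.
(b) sonority 5-4-7: ill-formed.
(c) sonority 8-5-4-3: well-formed.
(d) sonority 1-6-4: ill-formed.
(e) sonority 5-3-7: ill-formed.
(f) sonority 4-6-3-3: ill-formed.
(g) sonority 4-2-7-1: ill-formed.
(h) sonority 7-4-3-1: well-formed.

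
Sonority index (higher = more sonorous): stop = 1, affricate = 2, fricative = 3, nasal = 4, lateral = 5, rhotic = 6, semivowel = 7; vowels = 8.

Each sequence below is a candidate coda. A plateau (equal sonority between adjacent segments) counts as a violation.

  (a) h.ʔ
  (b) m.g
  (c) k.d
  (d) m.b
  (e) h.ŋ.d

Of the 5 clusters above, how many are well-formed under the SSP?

3

(a) 3-1 → obeys
(b) 4-1 → obeys
(c) 1-1 → violates
(d) 4-1 → obeys
(e) 3-4-1 → violates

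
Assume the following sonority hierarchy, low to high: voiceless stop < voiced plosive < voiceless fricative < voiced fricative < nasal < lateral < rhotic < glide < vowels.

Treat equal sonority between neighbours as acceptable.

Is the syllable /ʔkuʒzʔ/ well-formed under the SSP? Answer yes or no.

yes

Onset: /ʔ/ is a voiceless stop (sonority 1), /k/ is a voiceless stop (sonority 1); then the nucleus /u/ (sonority 9).
Onset profile 1-1-9 — rises to the nucleus.
Coda: /ʒ/ is a voiced fricative (sonority 4), /z/ is a voiced fricative (sonority 4), /ʔ/ is a voiceless stop (sonority 1).
Coda profile 9-4-4-1 — falls from the nucleus.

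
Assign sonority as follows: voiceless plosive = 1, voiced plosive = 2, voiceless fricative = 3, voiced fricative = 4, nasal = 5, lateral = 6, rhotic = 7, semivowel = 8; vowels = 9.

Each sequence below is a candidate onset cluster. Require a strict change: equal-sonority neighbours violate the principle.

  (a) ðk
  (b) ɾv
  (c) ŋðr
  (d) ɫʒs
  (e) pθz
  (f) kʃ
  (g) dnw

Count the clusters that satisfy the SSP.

(a) 4-1 → violates
(b) 7-4 → violates
(c) 5-4-7 → violates
(d) 6-4-3 → violates
(e) 1-3-4 → obeys
(f) 1-3 → obeys
(g) 2-5-8 → obeys

3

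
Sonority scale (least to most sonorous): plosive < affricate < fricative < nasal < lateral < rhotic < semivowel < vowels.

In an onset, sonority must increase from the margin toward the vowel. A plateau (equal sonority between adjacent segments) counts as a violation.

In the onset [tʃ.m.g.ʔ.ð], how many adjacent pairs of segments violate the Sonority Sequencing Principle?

/tʃ/ is an affricate (sonority 2).
/m/ is a nasal (sonority 4).
/g/ is a plosive (sonority 1).
/ʔ/ is a plosive (sonority 1).
/ð/ is a fricative (sonority 3).
/tʃ/→/m/: 2→4 (rises) — ok.
/m/→/g/: 4→1 (does not rise) — violation.
/g/→/ʔ/: 1→1 (plateau) — violation.
/ʔ/→/ð/: 1→3 (rises) — ok.

2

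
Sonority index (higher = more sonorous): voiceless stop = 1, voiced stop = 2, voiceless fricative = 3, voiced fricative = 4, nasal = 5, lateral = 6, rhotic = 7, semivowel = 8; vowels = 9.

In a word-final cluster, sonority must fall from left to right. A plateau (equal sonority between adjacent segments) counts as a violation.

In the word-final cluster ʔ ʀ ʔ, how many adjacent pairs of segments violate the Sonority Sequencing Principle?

/ʔ/: voiceless stop = 1.
/ʀ/: rhotic = 7.
/ʔ/: voiceless stop = 1.
/ʔ/→/ʀ/: 1→7 (does not fall) — violation.
/ʀ/→/ʔ/: 7→1 (falls) — ok.

1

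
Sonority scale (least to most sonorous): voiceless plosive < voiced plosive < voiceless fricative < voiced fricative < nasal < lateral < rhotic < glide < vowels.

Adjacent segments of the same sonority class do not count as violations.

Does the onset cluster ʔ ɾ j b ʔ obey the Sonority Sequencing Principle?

/ʔ/: voiceless plosive = 1.
/ɾ/: rhotic = 7.
/j/: glide = 8.
/b/: voiced plosive = 2.
/ʔ/: voiceless plosive = 1.
The profile is 1-7-8-2-1. Between /j/ (8) and /b/ (2) sonority does not rise, so the cluster violates the SSP.

no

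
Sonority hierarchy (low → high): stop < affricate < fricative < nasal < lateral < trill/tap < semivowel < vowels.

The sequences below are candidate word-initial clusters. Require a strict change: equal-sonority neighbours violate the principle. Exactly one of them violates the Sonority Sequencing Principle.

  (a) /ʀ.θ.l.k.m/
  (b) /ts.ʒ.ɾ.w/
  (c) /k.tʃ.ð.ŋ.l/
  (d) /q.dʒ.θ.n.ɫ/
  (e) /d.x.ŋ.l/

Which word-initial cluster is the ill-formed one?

a

(a) sonority 6-3-5-1-4: ill-formed.
(b) sonority 2-3-6-7: well-formed.
(c) sonority 1-2-3-4-5: well-formed.
(d) sonority 1-2-3-4-5: well-formed.
(e) sonority 1-3-4-5: well-formed.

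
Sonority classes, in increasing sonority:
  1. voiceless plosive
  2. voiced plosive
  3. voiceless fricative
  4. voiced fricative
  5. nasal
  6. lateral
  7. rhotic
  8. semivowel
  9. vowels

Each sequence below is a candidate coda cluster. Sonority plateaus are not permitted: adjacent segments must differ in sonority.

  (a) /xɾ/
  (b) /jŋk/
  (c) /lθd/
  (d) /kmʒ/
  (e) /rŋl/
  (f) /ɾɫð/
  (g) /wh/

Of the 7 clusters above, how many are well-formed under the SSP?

4

(a) /xɾ/: profile 3-7 — violates.
(b) /jŋk/: profile 8-5-1 — obeys.
(c) /lθd/: profile 6-3-2 — obeys.
(d) /kmʒ/: profile 1-5-4 — violates.
(e) /rŋl/: profile 7-5-6 — violates.
(f) /ɾɫð/: profile 7-6-4 — obeys.
(g) /wh/: profile 8-3 — obeys.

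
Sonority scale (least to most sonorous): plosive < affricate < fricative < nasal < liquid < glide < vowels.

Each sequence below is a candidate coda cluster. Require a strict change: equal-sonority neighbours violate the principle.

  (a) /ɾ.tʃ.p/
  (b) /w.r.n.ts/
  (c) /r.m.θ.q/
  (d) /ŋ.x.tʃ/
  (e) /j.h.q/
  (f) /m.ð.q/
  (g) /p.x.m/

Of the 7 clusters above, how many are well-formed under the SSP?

(a) /ɾ.tʃ.p/: profile 5-2-1 — obeys.
(b) /w.r.n.ts/: profile 6-5-4-2 — obeys.
(c) /r.m.θ.q/: profile 5-4-3-1 — obeys.
(d) /ŋ.x.tʃ/: profile 4-3-2 — obeys.
(e) /j.h.q/: profile 6-3-1 — obeys.
(f) /m.ð.q/: profile 4-3-1 — obeys.
(g) /p.x.m/: profile 1-3-4 — violates.

6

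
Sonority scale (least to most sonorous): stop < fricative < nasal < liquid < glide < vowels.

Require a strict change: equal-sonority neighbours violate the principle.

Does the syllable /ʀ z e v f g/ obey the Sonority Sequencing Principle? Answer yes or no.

Onset: /ʀ/ is a liquid (sonority 4), /z/ is a fricative (sonority 2); then the nucleus /e/ (sonority 6).
Onset profile 4-2-6 — does not strictly rise throughout.
Coda: /v/ is a fricative (sonority 2), /f/ is a fricative (sonority 2), /g/ is a stop (sonority 1).
Coda profile 6-2-2-1 — does not strictly fall throughout.

no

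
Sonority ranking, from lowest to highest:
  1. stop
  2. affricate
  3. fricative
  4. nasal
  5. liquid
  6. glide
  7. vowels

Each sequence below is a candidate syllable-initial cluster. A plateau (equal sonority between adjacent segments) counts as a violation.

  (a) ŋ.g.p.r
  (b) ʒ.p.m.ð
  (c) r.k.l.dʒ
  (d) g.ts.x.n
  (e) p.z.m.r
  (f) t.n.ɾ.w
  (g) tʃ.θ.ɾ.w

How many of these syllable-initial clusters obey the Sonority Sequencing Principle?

(a) sonority 4-1-1-5: ill-formed.
(b) sonority 3-1-4-3: ill-formed.
(c) sonority 5-1-5-2: ill-formed.
(d) sonority 1-2-3-4: well-formed.
(e) sonority 1-3-4-5: well-formed.
(f) sonority 1-4-5-6: well-formed.
(g) sonority 2-3-5-6: well-formed.

4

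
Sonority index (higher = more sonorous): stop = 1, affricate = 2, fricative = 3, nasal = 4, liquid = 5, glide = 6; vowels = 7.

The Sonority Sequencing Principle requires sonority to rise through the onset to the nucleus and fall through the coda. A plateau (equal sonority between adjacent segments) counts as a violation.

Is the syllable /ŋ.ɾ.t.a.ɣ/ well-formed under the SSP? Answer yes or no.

Onset: /ŋ/ is a nasal (sonority 4), /ɾ/ is a liquid (sonority 5), /t/ is a stop (sonority 1); then the nucleus /a/ (sonority 7).
Onset profile 4-5-1-7 — does not strictly rise throughout.
Coda: /ɣ/ is a fricative (sonority 3).
Coda profile 7-3 — falls from the nucleus.

no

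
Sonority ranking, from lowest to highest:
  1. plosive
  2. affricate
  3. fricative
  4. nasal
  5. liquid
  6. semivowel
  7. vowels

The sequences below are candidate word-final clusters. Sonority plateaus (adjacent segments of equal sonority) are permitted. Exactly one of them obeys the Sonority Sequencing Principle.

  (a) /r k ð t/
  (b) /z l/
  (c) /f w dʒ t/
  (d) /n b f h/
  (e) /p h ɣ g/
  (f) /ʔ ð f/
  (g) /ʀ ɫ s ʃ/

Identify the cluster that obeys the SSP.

(a) /r k ð t/: profile 5-1-3-1 — violates.
(b) /z l/: profile 3-5 — violates.
(c) /f w dʒ t/: profile 3-6-2-1 — violates.
(d) /n b f h/: profile 4-1-3-3 — violates.
(e) /p h ɣ g/: profile 1-3-3-1 — violates.
(f) /ʔ ð f/: profile 1-3-3 — violates.
(g) /ʀ ɫ s ʃ/: profile 5-5-3-3 — obeys.

g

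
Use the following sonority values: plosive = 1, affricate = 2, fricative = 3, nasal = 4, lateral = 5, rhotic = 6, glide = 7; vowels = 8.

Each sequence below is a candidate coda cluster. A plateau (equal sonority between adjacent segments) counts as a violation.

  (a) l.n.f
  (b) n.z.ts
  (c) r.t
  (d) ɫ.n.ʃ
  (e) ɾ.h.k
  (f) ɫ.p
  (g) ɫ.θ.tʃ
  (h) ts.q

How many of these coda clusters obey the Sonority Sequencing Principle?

(a) l.n.f: profile 5-4-3 — obeys.
(b) n.z.ts: profile 4-3-2 — obeys.
(c) r.t: profile 6-1 — obeys.
(d) ɫ.n.ʃ: profile 5-4-3 — obeys.
(e) ɾ.h.k: profile 6-3-1 — obeys.
(f) ɫ.p: profile 5-1 — obeys.
(g) ɫ.θ.tʃ: profile 5-3-2 — obeys.
(h) ts.q: profile 2-1 — obeys.

8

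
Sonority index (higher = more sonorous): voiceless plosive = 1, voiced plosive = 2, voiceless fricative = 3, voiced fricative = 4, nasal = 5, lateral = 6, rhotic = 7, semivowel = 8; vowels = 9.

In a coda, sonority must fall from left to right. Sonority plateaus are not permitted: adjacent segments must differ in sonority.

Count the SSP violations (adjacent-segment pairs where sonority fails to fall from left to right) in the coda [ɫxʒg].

1

/ɫ/ is a lateral (sonority 6).
/x/ is a voiceless fricative (sonority 3).
/ʒ/ is a voiced fricative (sonority 4).
/g/ is a voiced plosive (sonority 2).
/ɫ/→/x/: 6→3 (falls) — ok.
/x/→/ʒ/: 3→4 (does not fall) — violation.
/ʒ/→/g/: 4→2 (falls) — ok.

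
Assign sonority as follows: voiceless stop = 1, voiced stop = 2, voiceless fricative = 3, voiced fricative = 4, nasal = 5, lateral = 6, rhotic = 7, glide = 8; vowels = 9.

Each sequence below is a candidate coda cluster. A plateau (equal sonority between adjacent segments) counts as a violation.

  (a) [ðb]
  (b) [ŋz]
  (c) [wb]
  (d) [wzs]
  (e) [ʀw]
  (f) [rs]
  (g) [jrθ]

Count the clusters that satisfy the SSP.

(a) sonority 4-2: well-formed.
(b) sonority 5-4: well-formed.
(c) sonority 8-2: well-formed.
(d) sonority 8-4-3: well-formed.
(e) sonority 7-8: ill-formed.
(f) sonority 7-3: well-formed.
(g) sonority 8-7-3: well-formed.

6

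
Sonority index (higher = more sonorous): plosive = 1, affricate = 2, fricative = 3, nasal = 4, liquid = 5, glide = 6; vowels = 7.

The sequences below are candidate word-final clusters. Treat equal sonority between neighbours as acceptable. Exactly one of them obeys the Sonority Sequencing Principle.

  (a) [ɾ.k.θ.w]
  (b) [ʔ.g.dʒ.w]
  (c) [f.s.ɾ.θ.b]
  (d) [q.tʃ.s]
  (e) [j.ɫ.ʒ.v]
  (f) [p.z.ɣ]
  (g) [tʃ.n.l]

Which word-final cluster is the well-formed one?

e

(a) sonority 5-1-3-6: ill-formed.
(b) sonority 1-1-2-6: ill-formed.
(c) sonority 3-3-5-3-1: ill-formed.
(d) sonority 1-2-3: ill-formed.
(e) sonority 6-5-3-3: well-formed.
(f) sonority 1-3-3: ill-formed.
(g) sonority 2-4-5: ill-formed.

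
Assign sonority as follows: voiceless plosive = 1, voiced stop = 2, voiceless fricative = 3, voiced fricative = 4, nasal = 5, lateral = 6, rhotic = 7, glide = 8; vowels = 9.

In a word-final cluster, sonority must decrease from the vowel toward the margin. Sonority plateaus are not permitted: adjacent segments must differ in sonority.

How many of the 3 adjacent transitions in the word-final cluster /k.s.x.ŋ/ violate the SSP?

/k/: voiceless plosive = 1.
/s/: voiceless fricative = 3.
/x/: voiceless fricative = 3.
/ŋ/: nasal = 5.
/k/→/s/: 1→3 (does not fall) — violation.
/s/→/x/: 3→3 (plateau) — violation.
/x/→/ŋ/: 3→5 (does not fall) — violation.

3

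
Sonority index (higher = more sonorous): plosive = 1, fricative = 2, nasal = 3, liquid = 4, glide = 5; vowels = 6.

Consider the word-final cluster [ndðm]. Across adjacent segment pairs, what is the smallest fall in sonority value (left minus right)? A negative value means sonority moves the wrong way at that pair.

/n/ — nasal, sonority 3.
/d/ — plosive, sonority 1.
/ð/ — fricative, sonority 2.
/m/ — nasal, sonority 3.
/n/→/d/: change +2.
/d/→/ð/: change -1.
/ð/→/m/: change -1.
Minimum = -1.

-1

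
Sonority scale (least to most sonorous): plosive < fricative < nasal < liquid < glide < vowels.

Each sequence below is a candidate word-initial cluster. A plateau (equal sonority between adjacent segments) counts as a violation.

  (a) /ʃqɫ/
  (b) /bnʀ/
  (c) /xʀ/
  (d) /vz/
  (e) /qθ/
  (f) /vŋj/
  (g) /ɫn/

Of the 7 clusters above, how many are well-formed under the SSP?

(a) /ʃqɫ/: profile 2-1-4 — violates.
(b) /bnʀ/: profile 1-3-4 — obeys.
(c) /xʀ/: profile 2-4 — obeys.
(d) /vz/: profile 2-2 — violates.
(e) /qθ/: profile 1-2 — obeys.
(f) /vŋj/: profile 2-3-5 — obeys.
(g) /ɫn/: profile 4-3 — violates.

4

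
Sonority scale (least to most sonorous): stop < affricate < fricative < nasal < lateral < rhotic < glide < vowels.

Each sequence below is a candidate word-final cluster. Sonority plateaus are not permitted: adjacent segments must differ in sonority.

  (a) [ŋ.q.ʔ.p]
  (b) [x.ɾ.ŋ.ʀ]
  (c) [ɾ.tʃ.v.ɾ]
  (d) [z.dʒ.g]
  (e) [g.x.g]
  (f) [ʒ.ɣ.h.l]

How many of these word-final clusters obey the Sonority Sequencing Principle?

1

(a) [ŋ.q.ʔ.p]: profile 4-1-1-1 — violates.
(b) [x.ɾ.ŋ.ʀ]: profile 3-6-4-6 — violates.
(c) [ɾ.tʃ.v.ɾ]: profile 6-2-3-6 — violates.
(d) [z.dʒ.g]: profile 3-2-1 — obeys.
(e) [g.x.g]: profile 1-3-1 — violates.
(f) [ʒ.ɣ.h.l]: profile 3-3-3-5 — violates.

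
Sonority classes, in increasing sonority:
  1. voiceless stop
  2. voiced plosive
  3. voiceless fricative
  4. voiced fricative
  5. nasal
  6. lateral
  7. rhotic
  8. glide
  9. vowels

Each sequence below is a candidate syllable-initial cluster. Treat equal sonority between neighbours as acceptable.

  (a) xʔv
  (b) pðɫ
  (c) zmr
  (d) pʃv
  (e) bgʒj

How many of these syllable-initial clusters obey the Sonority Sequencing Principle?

4

(a) sonority 3-1-4: ill-formed.
(b) sonority 1-4-6: well-formed.
(c) sonority 4-5-7: well-formed.
(d) sonority 1-3-4: well-formed.
(e) sonority 2-2-4-8: well-formed.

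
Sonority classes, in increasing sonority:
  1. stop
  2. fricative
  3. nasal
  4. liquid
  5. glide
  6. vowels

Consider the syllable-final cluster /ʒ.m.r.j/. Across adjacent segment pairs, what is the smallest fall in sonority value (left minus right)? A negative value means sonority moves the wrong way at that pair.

-1

/ʒ/: fricative = 2.
/m/: nasal = 3.
/r/: liquid = 4.
/j/: glide = 5.
/ʒ/→/m/: change -1.
/m/→/r/: change -1.
/r/→/j/: change -1.
Minimum = -1.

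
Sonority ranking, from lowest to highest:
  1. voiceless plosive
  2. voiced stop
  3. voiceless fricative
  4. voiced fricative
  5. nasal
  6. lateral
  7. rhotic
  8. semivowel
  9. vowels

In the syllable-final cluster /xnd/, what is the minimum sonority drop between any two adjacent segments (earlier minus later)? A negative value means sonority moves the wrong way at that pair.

-2

/x/: voiceless fricative = 3.
/n/: nasal = 5.
/d/: voiced stop = 2.
/x/→/n/: change -2.
/n/→/d/: change +3.
Minimum = -2.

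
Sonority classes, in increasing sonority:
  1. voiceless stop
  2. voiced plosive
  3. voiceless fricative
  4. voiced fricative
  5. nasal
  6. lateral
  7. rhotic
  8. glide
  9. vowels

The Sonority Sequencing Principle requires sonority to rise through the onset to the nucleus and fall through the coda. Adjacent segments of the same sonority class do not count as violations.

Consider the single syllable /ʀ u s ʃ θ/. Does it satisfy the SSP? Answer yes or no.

yes

Onset: /ʀ/ is a rhotic (sonority 7); then the nucleus /u/ (sonority 9).
Onset profile 7-9 — rises to the nucleus.
Coda: /s/ is a voiceless fricative (sonority 3), /ʃ/ is a voiceless fricative (sonority 3), /θ/ is a voiceless fricative (sonority 3).
Coda profile 9-3-3-3 — falls from the nucleus.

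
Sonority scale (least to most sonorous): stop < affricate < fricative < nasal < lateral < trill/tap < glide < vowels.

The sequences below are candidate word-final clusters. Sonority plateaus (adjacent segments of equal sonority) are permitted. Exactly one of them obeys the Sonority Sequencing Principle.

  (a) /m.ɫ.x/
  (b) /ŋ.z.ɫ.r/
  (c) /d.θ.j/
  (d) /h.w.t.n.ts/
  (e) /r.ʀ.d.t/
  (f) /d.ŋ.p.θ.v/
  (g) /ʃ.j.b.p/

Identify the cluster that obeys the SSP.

(a) sonority 4-5-3: ill-formed.
(b) sonority 4-3-5-6: ill-formed.
(c) sonority 1-3-7: ill-formed.
(d) sonority 3-7-1-4-2: ill-formed.
(e) sonority 6-6-1-1: well-formed.
(f) sonority 1-4-1-3-3: ill-formed.
(g) sonority 3-7-1-1: ill-formed.

e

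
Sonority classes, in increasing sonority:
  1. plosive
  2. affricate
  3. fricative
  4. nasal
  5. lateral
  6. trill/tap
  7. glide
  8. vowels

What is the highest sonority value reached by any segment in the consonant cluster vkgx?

/v/ is a fricative (sonority 3).
/k/ is a plosive (sonority 1).
/g/ is a plosive (sonority 1).
/x/ is a fricative (sonority 3).
The maximum is 3.

3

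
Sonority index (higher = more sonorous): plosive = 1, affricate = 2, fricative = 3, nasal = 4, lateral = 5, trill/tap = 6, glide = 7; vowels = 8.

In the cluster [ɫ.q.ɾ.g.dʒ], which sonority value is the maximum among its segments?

/ɫ/ is a lateral (sonority 5).
/q/ is a plosive (sonority 1).
/ɾ/ is a trill/tap (sonority 6).
/g/ is a plosive (sonority 1).
/dʒ/ is an affricate (sonority 2).
The maximum is 6.

6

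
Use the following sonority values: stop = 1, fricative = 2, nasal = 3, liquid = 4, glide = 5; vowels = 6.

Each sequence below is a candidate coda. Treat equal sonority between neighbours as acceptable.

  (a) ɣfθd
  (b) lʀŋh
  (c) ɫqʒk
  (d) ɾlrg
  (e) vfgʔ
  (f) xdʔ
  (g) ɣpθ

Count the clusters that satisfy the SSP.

5

(a) 2-2-2-1 → obeys
(b) 4-4-3-2 → obeys
(c) 4-1-2-1 → violates
(d) 4-4-4-1 → obeys
(e) 2-2-1-1 → obeys
(f) 2-1-1 → obeys
(g) 2-1-2 → violates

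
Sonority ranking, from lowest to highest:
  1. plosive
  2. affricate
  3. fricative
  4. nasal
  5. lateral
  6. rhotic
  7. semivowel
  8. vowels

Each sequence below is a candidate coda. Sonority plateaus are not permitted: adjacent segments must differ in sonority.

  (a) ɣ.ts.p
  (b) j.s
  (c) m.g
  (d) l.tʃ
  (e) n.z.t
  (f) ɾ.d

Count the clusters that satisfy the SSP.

(a) ɣ.ts.p: profile 3-2-1 — obeys.
(b) j.s: profile 7-3 — obeys.
(c) m.g: profile 4-1 — obeys.
(d) l.tʃ: profile 5-2 — obeys.
(e) n.z.t: profile 4-3-1 — obeys.
(f) ɾ.d: profile 6-1 — obeys.

6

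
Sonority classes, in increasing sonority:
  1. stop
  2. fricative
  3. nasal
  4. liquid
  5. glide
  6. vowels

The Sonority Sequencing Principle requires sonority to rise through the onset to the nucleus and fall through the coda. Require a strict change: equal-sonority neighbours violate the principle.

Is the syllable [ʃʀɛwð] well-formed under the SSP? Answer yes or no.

yes

Onset: /ʃ/ is a fricative (sonority 2), /ʀ/ is a liquid (sonority 4); then the nucleus /ɛ/ (sonority 6).
Onset profile 2-4-6 — rises to the nucleus.
Coda: /w/ is a glide (sonority 5), /ð/ is a fricative (sonority 2).
Coda profile 6-5-2 — falls from the nucleus.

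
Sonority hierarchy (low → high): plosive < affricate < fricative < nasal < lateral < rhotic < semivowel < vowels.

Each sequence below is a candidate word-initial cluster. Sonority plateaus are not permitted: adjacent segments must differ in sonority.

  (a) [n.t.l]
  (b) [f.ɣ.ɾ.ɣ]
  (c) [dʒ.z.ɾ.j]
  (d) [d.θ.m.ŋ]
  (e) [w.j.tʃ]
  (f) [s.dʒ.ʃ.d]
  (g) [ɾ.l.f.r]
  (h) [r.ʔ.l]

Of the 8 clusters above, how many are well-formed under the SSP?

1

(a) [n.t.l]: profile 4-1-5 — violates.
(b) [f.ɣ.ɾ.ɣ]: profile 3-3-6-3 — violates.
(c) [dʒ.z.ɾ.j]: profile 2-3-6-7 — obeys.
(d) [d.θ.m.ŋ]: profile 1-3-4-4 — violates.
(e) [w.j.tʃ]: profile 7-7-2 — violates.
(f) [s.dʒ.ʃ.d]: profile 3-2-3-1 — violates.
(g) [ɾ.l.f.r]: profile 6-5-3-6 — violates.
(h) [r.ʔ.l]: profile 6-1-5 — violates.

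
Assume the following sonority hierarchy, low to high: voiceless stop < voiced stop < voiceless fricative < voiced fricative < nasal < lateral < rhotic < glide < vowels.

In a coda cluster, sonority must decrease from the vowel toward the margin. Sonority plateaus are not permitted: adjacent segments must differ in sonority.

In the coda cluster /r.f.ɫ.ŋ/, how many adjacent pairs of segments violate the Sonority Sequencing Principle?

1

/r/ — rhotic, sonority 7.
/f/ — voiceless fricative, sonority 3.
/ɫ/ — lateral, sonority 6.
/ŋ/ — nasal, sonority 5.
/r/→/f/: 7→3 (falls) — ok.
/f/→/ɫ/: 3→6 (does not fall) — violation.
/ɫ/→/ŋ/: 6→5 (falls) — ok.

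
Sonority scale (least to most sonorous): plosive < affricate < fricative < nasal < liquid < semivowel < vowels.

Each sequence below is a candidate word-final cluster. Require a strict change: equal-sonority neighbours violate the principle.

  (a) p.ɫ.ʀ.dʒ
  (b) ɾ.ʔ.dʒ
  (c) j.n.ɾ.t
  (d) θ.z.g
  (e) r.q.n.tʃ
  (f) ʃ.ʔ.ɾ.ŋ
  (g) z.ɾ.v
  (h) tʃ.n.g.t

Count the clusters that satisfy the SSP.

(a) 1-5-5-2 → violates
(b) 5-1-2 → violates
(c) 6-4-5-1 → violates
(d) 3-3-1 → violates
(e) 5-1-4-2 → violates
(f) 3-1-5-4 → violates
(g) 3-5-3 → violates
(h) 2-4-1-1 → violates

0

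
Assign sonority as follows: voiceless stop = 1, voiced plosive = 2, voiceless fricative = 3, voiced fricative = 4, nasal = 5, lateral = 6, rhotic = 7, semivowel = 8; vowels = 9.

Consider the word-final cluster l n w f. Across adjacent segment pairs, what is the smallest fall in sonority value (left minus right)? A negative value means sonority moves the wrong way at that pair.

-3

/l/ is a lateral (sonority 6).
/n/ is a nasal (sonority 5).
/w/ is a semivowel (sonority 8).
/f/ is a voiceless fricative (sonority 3).
/l/→/n/: change +1.
/n/→/w/: change -3.
/w/→/f/: change +5.
Minimum = -3.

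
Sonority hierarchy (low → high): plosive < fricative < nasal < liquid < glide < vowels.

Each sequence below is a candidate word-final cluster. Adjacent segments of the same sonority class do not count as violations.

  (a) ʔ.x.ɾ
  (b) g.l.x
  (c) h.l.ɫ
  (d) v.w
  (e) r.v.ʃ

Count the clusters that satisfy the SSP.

1

(a) sonority 1-2-4: ill-formed.
(b) sonority 1-4-2: ill-formed.
(c) sonority 2-4-4: ill-formed.
(d) sonority 2-5: ill-formed.
(e) sonority 4-2-2: well-formed.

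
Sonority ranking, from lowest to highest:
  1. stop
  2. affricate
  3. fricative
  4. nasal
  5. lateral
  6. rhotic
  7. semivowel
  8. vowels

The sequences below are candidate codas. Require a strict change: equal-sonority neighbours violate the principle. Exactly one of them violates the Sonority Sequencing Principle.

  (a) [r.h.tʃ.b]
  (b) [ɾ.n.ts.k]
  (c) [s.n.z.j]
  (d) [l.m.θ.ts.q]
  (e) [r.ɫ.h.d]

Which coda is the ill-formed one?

(a) [r.h.tʃ.b]: profile 6-3-2-1 — obeys.
(b) [ɾ.n.ts.k]: profile 6-4-2-1 — obeys.
(c) [s.n.z.j]: profile 3-4-3-7 — violates.
(d) [l.m.θ.ts.q]: profile 5-4-3-2-1 — obeys.
(e) [r.ɫ.h.d]: profile 6-5-3-1 — obeys.

c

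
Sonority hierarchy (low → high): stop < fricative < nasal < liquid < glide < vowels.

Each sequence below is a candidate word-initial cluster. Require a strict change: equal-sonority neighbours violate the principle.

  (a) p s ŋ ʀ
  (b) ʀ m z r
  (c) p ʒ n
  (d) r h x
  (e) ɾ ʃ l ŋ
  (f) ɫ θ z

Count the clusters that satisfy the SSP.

2

(a) p s ŋ ʀ: profile 1-2-3-4 — obeys.
(b) ʀ m z r: profile 4-3-2-4 — violates.
(c) p ʒ n: profile 1-2-3 — obeys.
(d) r h x: profile 4-2-2 — violates.
(e) ɾ ʃ l ŋ: profile 4-2-4-3 — violates.
(f) ɫ θ z: profile 4-2-2 — violates.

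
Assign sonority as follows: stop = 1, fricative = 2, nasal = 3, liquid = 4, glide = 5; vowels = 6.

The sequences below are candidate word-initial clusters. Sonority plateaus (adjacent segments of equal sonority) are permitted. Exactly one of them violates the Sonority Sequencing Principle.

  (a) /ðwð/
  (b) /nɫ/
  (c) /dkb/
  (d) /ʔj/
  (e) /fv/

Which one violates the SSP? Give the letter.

(a) 2-5-2 → violates
(b) 3-4 → obeys
(c) 1-1-1 → obeys
(d) 1-5 → obeys
(e) 2-2 → obeys

a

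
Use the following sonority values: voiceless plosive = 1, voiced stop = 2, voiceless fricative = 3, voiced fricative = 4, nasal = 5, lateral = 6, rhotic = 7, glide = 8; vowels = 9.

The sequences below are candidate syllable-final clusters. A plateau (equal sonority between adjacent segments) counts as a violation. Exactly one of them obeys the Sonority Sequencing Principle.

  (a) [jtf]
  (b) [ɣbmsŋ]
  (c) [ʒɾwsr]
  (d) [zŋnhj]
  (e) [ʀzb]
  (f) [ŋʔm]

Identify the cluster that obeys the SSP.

e

(a) 8-1-3 → violates
(b) 4-2-5-3-5 → violates
(c) 4-7-8-3-7 → violates
(d) 4-5-5-3-8 → violates
(e) 7-4-2 → obeys
(f) 5-1-5 → violates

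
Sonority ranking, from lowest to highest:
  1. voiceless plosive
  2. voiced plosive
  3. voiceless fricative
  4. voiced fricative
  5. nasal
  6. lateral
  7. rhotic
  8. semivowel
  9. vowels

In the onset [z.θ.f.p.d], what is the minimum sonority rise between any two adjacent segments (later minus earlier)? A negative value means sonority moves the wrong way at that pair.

/z/ — voiced fricative, sonority 4.
/θ/ — voiceless fricative, sonority 3.
/f/ — voiceless fricative, sonority 3.
/p/ — voiceless plosive, sonority 1.
/d/ — voiced plosive, sonority 2.
/z/→/θ/: change -1.
/θ/→/f/: change +0.
/f/→/p/: change -2.
/p/→/d/: change +1.
Minimum = -2.

-2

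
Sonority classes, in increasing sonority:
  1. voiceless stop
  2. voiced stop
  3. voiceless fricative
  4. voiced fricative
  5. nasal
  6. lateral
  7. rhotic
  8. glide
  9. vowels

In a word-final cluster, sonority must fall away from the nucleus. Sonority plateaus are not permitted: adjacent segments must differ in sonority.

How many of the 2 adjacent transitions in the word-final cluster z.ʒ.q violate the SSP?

1

/z/ — voiced fricative, sonority 4.
/ʒ/ — voiced fricative, sonority 4.
/q/ — voiceless stop, sonority 1.
/z/→/ʒ/: 4→4 (plateau) — violation.
/ʒ/→/q/: 4→1 (falls) — ok.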